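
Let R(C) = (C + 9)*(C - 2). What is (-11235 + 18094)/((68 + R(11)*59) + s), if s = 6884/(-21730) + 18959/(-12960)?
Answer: 193163706720/300946191469 ≈ 0.64185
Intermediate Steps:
R(C) = (-2 + C)*(9 + C) (R(C) = (9 + C)*(-2 + C) = (-2 + C)*(9 + C))
s = -50119571/28162080 (s = 6884*(-1/21730) + 18959*(-1/12960) = -3442/10865 - 18959/12960 = -50119571/28162080 ≈ -1.7797)
(-11235 + 18094)/((68 + R(11)*59) + s) = (-11235 + 18094)/((68 + (-18 + 11² + 7*11)*59) - 50119571/28162080) = 6859/((68 + (-18 + 121 + 77)*59) - 50119571/28162080) = 6859/((68 + 180*59) - 50119571/28162080) = 6859/((68 + 10620) - 50119571/28162080) = 6859/(10688 - 50119571/28162080) = 6859/(300946191469/28162080) = 6859*(28162080/300946191469) = 193163706720/300946191469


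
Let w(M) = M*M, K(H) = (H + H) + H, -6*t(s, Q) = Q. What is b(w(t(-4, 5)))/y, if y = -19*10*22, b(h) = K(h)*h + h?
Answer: -185/361152 ≈ -0.00051225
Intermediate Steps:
t(s, Q) = -Q/6
K(H) = 3*H (K(H) = 2*H + H = 3*H)
w(M) = M²
b(h) = h + 3*h² (b(h) = (3*h)*h + h = 3*h² + h = h + 3*h²)
y = -4180 (y = -190*22 = -1*4180 = -4180)
b(w(t(-4, 5)))/y = ((-⅙*5)²*(1 + 3*(-⅙*5)²))/(-4180) = ((-⅚)²*(1 + 3*(-⅚)²))*(-1/4180) = (25*(1 + 3*(25/36))/36)*(-1/4180) = (25*(1 + 25/12)/36)*(-1/4180) = ((25/36)*(37/12))*(-1/4180) = (925/432)*(-1/4180) = -185/361152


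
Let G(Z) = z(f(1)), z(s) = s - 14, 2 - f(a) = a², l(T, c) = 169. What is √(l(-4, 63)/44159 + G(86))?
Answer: I*√25342761782/44159 ≈ 3.605*I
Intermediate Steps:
f(a) = 2 - a²
z(s) = -14 + s
G(Z) = -13 (G(Z) = -14 + (2 - 1*1²) = -14 + (2 - 1*1) = -14 + (2 - 1) = -14 + 1 = -13)
√(l(-4, 63)/44159 + G(86)) = √(169/44159 - 13) = √(-573898/44159) = I*√25342761782/44159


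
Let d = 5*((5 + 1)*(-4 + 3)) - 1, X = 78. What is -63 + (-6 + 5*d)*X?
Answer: -12621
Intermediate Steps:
d = -31 (d = 5*(6*(-1)) - 1 = 5*(-6) - 1 = -30 - 1 = -31)
-63 + (-6 + 5*d)*X = -63 + (-6 + 5*(-31))*78 = -63 + (-6 - 155)*78 = -63 - 161*78 = -63 - 12558 = -12621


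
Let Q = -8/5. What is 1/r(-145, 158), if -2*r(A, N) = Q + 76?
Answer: -5/186 ≈ -0.026882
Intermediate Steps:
Q = -8/5 ≈ -1.6000
r(A, N) = -186/5 (r(A, N) = -(-8/5 + 76)/2 = -½*372/5 = -186/5)
1/r(-145, 158) = 1/(-186/5) = -5/186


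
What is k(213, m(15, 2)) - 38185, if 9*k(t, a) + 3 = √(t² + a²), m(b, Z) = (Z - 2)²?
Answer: -114485/3 ≈ -38162.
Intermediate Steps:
m(b, Z) = (-2 + Z)²
k(t, a) = -⅓ + √(a² + t²)/9 (k(t, a) = -⅓ + √(t² + a²)/9 = -⅓ + √(a² + t²)/9)
k(213, m(15, 2)) - 38185 = (-⅓ + √(((-2 + 2)²)² + 213²)/9) - 38185 = (-⅓ + √((0²)² + 45369)/9) - 38185 = (-⅓ + √(0² + 45369)/9) - 38185 = (-⅓ + √(0 + 45369)/9) - 38185 = (-⅓ + √45369/9) - 38185 = (-⅓ + (⅑)*213) - 38185 = (-⅓ + 71/3) - 38185 = 70/3 - 38185 = -114485/3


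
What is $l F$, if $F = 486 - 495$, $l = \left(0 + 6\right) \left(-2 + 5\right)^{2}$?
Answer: $-486$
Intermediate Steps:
$l = 54$ ($l = 6 \cdot 3^{2} = 6 \cdot 9 = 54$)
$F = -9$
$l F = 54 \left(-9\right) = -486$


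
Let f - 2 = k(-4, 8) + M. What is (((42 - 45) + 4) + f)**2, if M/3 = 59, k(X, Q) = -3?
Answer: 31329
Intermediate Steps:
M = 177 (M = 3*59 = 177)
f = 176 (f = 2 + (-3 + 177) = 2 + 174 = 176)
(((42 - 45) + 4) + f)**2 = (((42 - 45) + 4) + 176)**2 = ((-3 + 4) + 176)**2 = (1 + 176)**2 = 177**2 = 31329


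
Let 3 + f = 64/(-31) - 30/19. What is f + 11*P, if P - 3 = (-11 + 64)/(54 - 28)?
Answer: 747011/15314 ≈ 48.780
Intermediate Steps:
P = 131/26 (P = 3 + (-11 + 64)/(54 - 28) = 3 + 53/26 = 131/26 ≈ 5.0385)
f = -3913/589 (f = -3 + (64/(-31) - 30/19) = -3 + (64*(-1/31) - 30*1/19) = -3 + (-64/31 - 30/19) = -3 - 2146/589 = -3913/589 ≈ -6.6435)
f + 11*P = -3913/589 + 11*(131/26) = -3913/589 + 1441/26 = 747011/15314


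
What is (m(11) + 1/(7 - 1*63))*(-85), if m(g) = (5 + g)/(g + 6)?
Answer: -4395/56 ≈ -78.482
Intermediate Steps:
m(g) = (5 + g)/(6 + g)
(m(11) + 1/(7 - 1*63))*(-85) = ((5 + 11)/(6 + 11) + 1/(7 - 1*63))*(-85) = (16/17 + 1/(7 - 63))*(-85) = ((1/17)*16 + 1/(-56))*(-85) = (16/17 - 1/56)*(-85) = (879/952)*(-85) = -4395/56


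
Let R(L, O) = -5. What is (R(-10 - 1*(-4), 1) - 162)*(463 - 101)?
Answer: -60454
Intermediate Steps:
(R(-10 - 1*(-4), 1) - 162)*(463 - 101) = (-5 - 162)*(463 - 101) = -167*362 = -60454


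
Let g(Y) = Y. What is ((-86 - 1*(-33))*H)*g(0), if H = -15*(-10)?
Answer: 0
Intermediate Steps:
H = 150
((-86 - 1*(-33))*H)*g(0) = ((-86 - 1*(-33))*150)*0 = ((-86 + 33)*150)*0 = -53*150*0 = -7950*0 = 0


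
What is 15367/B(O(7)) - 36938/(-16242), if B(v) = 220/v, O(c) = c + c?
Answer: 79599949/81210 ≈ 980.17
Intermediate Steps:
O(c) = 2*c
15367/B(O(7)) - 36938/(-16242) = 15367/((220/((2*7)))) - 36938/(-16242) = 15367/((220/14)) - 36938*(-1/16242) = 15367/((220*(1/14))) + 18469/8121 = 15367/(110/7) + 18469/8121 = 15367*(7/110) + 18469/8121 = 9779/10 + 18469/8121 = 79599949/81210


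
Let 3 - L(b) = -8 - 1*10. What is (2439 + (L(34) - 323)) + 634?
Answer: 2771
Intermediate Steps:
L(b) = 21 (L(b) = 3 - (-8 - 1*10) = 3 - (-8 - 10) = 3 - 1*(-18) = 3 + 18 = 21)
(2439 + (L(34) - 323)) + 634 = (2439 + (21 - 323)) + 634 = (2439 - 302) + 634 = 2137 + 634 = 2771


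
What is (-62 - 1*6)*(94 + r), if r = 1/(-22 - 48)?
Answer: -223686/35 ≈ -6391.0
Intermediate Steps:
r = -1/70 (r = 1/(-70) = -1/70 ≈ -0.014286)
(-62 - 1*6)*(94 + r) = (-62 - 1*6)*(94 - 1/70) = (-62 - 6)*(6579/70) = -68*6579/70 = -223686/35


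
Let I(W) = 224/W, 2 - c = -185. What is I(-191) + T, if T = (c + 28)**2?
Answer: 8828751/191 ≈ 46224.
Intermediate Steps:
c = 187 (c = 2 - 1*(-185) = 2 + 185 = 187)
T = 46225 (T = (187 + 28)**2 = 215**2 = 46225)
I(-191) + T = 224/(-191) + 46225 = 224*(-1/191) + 46225 = -224/191 + 46225 = 8828751/191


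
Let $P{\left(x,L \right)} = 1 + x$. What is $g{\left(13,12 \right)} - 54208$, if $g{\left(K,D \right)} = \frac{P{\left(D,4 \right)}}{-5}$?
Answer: $- \frac{271053}{5} \approx -54211.0$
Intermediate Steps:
$g{\left(K,D \right)} = - \frac{1}{5} - \frac{D}{5}$ ($g{\left(K,D \right)} = \frac{1 + D}{-5} = \left(1 + D\right) \left(- \frac{1}{5}\right) = - \frac{1}{5} - \frac{D}{5}$)
$g{\left(13,12 \right)} - 54208 = \left(- \frac{1}{5} - \frac{12}{5}\right) - 54208 = - \frac{13}{5} - 54208 = - \frac{271053}{5}$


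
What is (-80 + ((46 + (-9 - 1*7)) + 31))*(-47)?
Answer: 893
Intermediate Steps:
(-80 + ((46 + (-9 - 1*7)) + 31))*(-47) = (-80 + ((46 + (-9 - 7)) + 31))*(-47) = (-80 + ((46 - 16) + 31))*(-47) = (-80 + (30 + 31))*(-47) = (-80 + 61)*(-47) = -19*(-47) = 893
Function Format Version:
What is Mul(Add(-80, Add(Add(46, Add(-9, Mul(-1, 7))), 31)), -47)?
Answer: 893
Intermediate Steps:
Mul(Add(-80, Add(Add(46, Add(-9, Mul(-1, 7))), 31)), -47) = Mul(Add(-80, Add(Add(46, Add(-9, -7)), 31)), -47) = Mul(Add(-80, Add(Add(46, -16), 31)), -47) = Mul(Add(-80, Add(30, 31)), -47) = Mul(Add(-80, 61), -47) = Mul(-19, -47) = 893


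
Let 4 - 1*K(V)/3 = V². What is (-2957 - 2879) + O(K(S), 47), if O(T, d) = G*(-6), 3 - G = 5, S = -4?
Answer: -5824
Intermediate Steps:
G = -2 (G = 3 - 1*5 = 3 - 5 = -2)
K(V) = 12 - 3*V²
O(T, d) = 12 (O(T, d) = -2*(-6) = 12)
(-2957 - 2879) + O(K(S), 47) = (-2957 - 2879) + 12 = -5836 + 12 = -5824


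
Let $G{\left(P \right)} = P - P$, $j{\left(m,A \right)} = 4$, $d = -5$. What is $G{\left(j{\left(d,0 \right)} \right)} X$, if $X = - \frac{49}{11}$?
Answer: $0$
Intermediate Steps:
$G{\left(P \right)} = 0$
$X = - \frac{49}{11}$ ($X = \left(-49\right) \frac{1}{11} = - \frac{49}{11} \approx -4.4545$)
$G{\left(j{\left(d,0 \right)} \right)} X = 0 \left(- \frac{49}{11}\right) = 0$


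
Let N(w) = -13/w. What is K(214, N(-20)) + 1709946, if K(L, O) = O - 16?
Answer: 34198613/20 ≈ 1.7099e+6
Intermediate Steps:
K(L, O) = -16 + O
K(214, N(-20)) + 1709946 = (-16 - 13/(-20)) + 1709946 = (-16 - 13*(-1/20)) + 1709946 = (-16 + 13/20) + 1709946 = -307/20 + 1709946 = 34198613/20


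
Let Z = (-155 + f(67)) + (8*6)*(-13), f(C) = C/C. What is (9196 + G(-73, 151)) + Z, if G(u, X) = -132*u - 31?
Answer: 18023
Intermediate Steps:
G(u, X) = -31 - 132*u
f(C) = 1
Z = -778 (Z = (-155 + 1) + (8*6)*(-13) = -154 + 48*(-13) = -154 - 624 = -778)
(9196 + G(-73, 151)) + Z = (9196 + (-31 - 132*(-73))) - 778 = (9196 + (-31 + 9636)) - 778 = (9196 + 9605) - 778 = 18801 - 778 = 18023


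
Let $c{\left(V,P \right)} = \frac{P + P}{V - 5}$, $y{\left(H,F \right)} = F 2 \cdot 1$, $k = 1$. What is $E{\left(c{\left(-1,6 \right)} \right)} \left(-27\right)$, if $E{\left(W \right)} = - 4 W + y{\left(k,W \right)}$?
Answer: $-108$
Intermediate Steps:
$y{\left(H,F \right)} = 2 F$ ($y{\left(H,F \right)} = 2 F 1 = 2 F$)
$c{\left(V,P \right)} = \frac{2 P}{-5 + V}$
$E{\left(W \right)} = - 2 W$ ($E{\left(W \right)} = - 4 W + 2 W = - 2 W$)
$E{\left(c{\left(-1,6 \right)} \right)} \left(-27\right) = - 2 \cdot 2 \cdot 6 \frac{1}{-5 - 1} \left(-27\right) = - 2 \cdot 2 \cdot 6 \frac{1}{-6} \left(-27\right) = - 2 \cdot 2 \cdot 6 \left(- \frac{1}{6}\right) \left(-27\right) = \left(-2\right) \left(-2\right) \left(-27\right) = 4 \left(-27\right) = -108$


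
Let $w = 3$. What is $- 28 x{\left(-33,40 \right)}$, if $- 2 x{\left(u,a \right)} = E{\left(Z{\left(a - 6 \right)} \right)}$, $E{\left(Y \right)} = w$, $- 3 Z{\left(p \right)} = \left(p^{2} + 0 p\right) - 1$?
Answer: $42$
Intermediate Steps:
$Z{\left(p \right)} = \frac{1}{3} - \frac{p^{2}}{3}$ ($Z{\left(p \right)} = - \frac{\left(p^{2} + 0 p\right) - 1}{3} = - \frac{\left(p^{2} + 0\right) - 1}{3} = - \frac{p^{2} - 1}{3} = - \frac{-1 + p^{2}}{3} = \frac{1}{3} - \frac{p^{2}}{3}$)
$E{\left(Y \right)} = 3$
$x{\left(u,a \right)} = - \frac{3}{2}$ ($x{\left(u,a \right)} = \left(- \frac{1}{2}\right) 3 = - \frac{3}{2}$)
$- 28 x{\left(-33,40 \right)} = \left(-28\right) \left(- \frac{3}{2}\right) = 42$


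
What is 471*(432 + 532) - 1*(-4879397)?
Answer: 5333441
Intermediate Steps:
471*(432 + 532) - 1*(-4879397) = 471*964 + 4879397 = 454044 + 4879397 = 5333441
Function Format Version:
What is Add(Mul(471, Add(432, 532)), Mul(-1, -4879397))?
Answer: 5333441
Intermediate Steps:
Add(Mul(471, Add(432, 532)), Mul(-1, -4879397)) = Add(Mul(471, 964), 4879397) = Add(454044, 4879397) = 5333441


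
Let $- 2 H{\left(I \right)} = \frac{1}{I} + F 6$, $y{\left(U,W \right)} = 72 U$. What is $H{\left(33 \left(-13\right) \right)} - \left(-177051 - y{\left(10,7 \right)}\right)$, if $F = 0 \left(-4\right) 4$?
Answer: $\frac{152527519}{858} \approx 1.7777 \cdot 10^{5}$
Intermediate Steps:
$F = 0$ ($F = 0 \cdot 4 = 0$)
$H{\left(I \right)} = - \frac{1}{2 I}$ ($H{\left(I \right)} = - \frac{\frac{1}{I} + 0 \cdot 6}{2} = - \frac{\frac{1}{I} + 0}{2} = - \frac{1}{2 I}$)
$H{\left(33 \left(-13\right) \right)} - \left(-177051 - y{\left(10,7 \right)}\right) = - \frac{1}{2 \cdot 33 \left(-13\right)} - \left(-177051 - 72 \cdot 10\right) = - \frac{1}{2 \left(-429\right)} - \left(-177051 - 720\right) = \left(- \frac{1}{2}\right) \left(- \frac{1}{429}\right) - \left(-177051 - 720\right) = \frac{1}{858} - -177771 = \frac{1}{858} + 177771 = \frac{152527519}{858}$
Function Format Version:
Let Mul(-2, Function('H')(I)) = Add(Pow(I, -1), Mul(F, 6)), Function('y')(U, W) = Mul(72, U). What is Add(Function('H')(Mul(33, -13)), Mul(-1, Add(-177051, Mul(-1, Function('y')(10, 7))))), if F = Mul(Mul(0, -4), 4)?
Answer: Rational(152527519, 858) ≈ 1.7777e+5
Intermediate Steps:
F = 0 (F = Mul(0, 4) = 0)
Function('H')(I) = Mul(Rational(-1, 2), Pow(I, -1)) (Function('H')(I) = Mul(Rational(-1, 2), Add(Pow(I, -1), Mul(0, 6))) = Mul(Rational(-1, 2), Add(Pow(I, -1), 0)) = Mul(Rational(-1, 2), Pow(I, -1)))
Add(Function('H')(Mul(33, -13)), Mul(-1, Add(-177051, Mul(-1, Function('y')(10, 7))))) = Add(Mul(Rational(-1, 2), Pow(Mul(33, -13), -1)), Mul(-1, Add(-177051, Mul(-1, Mul(72, 10))))) = Add(Mul(Rational(-1, 2), Pow(-429, -1)), Mul(-1, Add(-177051, Mul(-1, 720)))) = Add(Mul(Rational(-1, 2), Rational(-1, 429)), Mul(-1, Add(-177051, -720))) = Add(Rational(1, 858), Mul(-1, -177771)) = Add(Rational(1, 858), 177771) = Rational(152527519, 858)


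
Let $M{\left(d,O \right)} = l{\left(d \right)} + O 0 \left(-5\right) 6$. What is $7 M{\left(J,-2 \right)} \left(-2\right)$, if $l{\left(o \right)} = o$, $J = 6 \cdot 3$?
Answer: $-252$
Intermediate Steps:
$J = 18$
$M{\left(d,O \right)} = d$ ($M{\left(d,O \right)} = d + O 0 \left(-5\right) 6 = d + 0 \left(-5\right) 6 = d + 0 \cdot 6 = d + 0 = d$)
$7 M{\left(J,-2 \right)} \left(-2\right) = 7 \cdot 18 \left(-2\right) = 126 \left(-2\right) = -252$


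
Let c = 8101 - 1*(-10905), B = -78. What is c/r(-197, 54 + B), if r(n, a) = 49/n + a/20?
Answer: -18720910/1427 ≈ -13119.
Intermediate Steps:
r(n, a) = 49/n + a/20 (r(n, a) = 49/n + a*(1/20) = 49/n + a/20)
c = 19006 (c = 8101 + 10905 = 19006)
c/r(-197, 54 + B) = 19006/(49/(-197) + (54 - 78)/20) = 19006/(49*(-1/197) + (1/20)*(-24)) = 19006/(-49/197 - 6/5) = 19006/(-1427/985) = 19006*(-985/1427) = -18720910/1427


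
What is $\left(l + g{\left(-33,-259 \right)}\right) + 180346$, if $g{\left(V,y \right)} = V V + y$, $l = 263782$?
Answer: $444958$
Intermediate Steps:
$g{\left(V,y \right)} = y + V^{2}$ ($g{\left(V,y \right)} = V^{2} + y = y + V^{2}$)
$\left(l + g{\left(-33,-259 \right)}\right) + 180346 = \left(263782 - \left(259 - \left(-33\right)^{2}\right)\right) + 180346 = \left(263782 + \left(-259 + 1089\right)\right) + 180346 = \left(263782 + 830\right) + 180346 = 264612 + 180346 = 444958$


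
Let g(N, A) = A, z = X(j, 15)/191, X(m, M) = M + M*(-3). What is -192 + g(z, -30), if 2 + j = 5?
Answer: -222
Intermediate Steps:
j = 3 (j = -2 + 5 = 3)
X(m, M) = -2*M (X(m, M) = M - 3*M = -2*M)
z = -30/191 (z = -2*15/191 = -30*1/191 = -30/191 ≈ -0.15707)
-192 + g(z, -30) = -192 - 30 = -222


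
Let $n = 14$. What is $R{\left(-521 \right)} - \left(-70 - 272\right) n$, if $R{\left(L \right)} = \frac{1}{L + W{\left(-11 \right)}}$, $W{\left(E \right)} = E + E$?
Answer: $\frac{2599883}{543} \approx 4788.0$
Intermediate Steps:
$W{\left(E \right)} = 2 E$
$R{\left(L \right)} = \frac{1}{-22 + L}$ ($R{\left(L \right)} = \frac{1}{L + 2 \left(-11\right)} = \frac{1}{L - 22} = \frac{1}{-22 + L}$)
$R{\left(-521 \right)} - \left(-70 - 272\right) n = \frac{1}{-22 - 521} - \left(-70 - 272\right) 14 = \frac{1}{-543} - \left(-342\right) 14 = - \frac{1}{543} - -4788 = - \frac{1}{543} + 4788 = \frac{2599883}{543}$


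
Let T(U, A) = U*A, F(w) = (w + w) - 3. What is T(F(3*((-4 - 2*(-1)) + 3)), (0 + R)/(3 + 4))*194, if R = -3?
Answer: -1746/7 ≈ -249.43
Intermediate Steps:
F(w) = -3 + 2*w (F(w) = 2*w - 3 = -3 + 2*w)
T(U, A) = A*U
T(F(3*((-4 - 2*(-1)) + 3)), (0 + R)/(3 + 4))*194 = (((0 - 3)/(3 + 4))*(-3 + 2*(3*((-4 - 2*(-1)) + 3))))*194 = ((-3/7)*(-3 + 2*(3*((-4 + 2) + 3))))*194 = ((-3*⅐)*(-3 + 2*(3*(-2 + 3))))*194 = -3*(-3 + 2*(3*1))/7*194 = -3*(-3 + 2*3)/7*194 = -3*(-3 + 6)/7*194 = -3/7*3*194 = -9/7*194 = -1746/7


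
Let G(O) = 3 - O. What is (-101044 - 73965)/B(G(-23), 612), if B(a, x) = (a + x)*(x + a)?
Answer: -175009/407044 ≈ -0.42995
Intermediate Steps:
B(a, x) = (a + x)² (B(a, x) = (a + x)*(a + x) = (a + x)²)
(-101044 - 73965)/B(G(-23), 612) = (-101044 - 73965)/(((3 - 1*(-23)) + 612)²) = -175009/((3 + 23) + 612)² = -175009/(26 + 612)² = -175009/(638²) = -175009/407044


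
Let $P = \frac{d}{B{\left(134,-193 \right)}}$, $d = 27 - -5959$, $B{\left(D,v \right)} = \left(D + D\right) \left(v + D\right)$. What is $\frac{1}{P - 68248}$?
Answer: $- \frac{7906}{539571681} \approx -1.4652 \cdot 10^{-5}$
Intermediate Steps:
$B{\left(D,v \right)} = 2 D \left(D + v\right)$
$d = 5986$ ($d = 27 + 5959 = 5986$)
$P = - \frac{2993}{7906}$ ($P = \frac{5986}{2 \cdot 134 \left(134 - 193\right)} = \frac{5986}{2 \cdot 134 \left(-59\right)} = \frac{5986}{-15812} = 5986 \left(- \frac{1}{15812}\right) = - \frac{2993}{7906} \approx -0.37857$)
$\frac{1}{P - 68248} = \frac{1}{- \frac{2993}{7906} - 68248} = \frac{1}{- \frac{539571681}{7906}} = - \frac{7906}{539571681}$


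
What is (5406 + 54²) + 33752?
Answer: 42074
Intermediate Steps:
(5406 + 54²) + 33752 = (5406 + 2916) + 33752 = 8322 + 33752 = 42074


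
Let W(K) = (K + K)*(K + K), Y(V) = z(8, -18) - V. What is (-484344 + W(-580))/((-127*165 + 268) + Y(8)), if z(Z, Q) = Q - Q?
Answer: -861256/20695 ≈ -41.617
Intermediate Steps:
z(Z, Q) = 0
Y(V) = -V (Y(V) = 0 - V = -V)
W(K) = 4*K**2 (W(K) = (2*K)*(2*K) = 4*K**2)
(-484344 + W(-580))/((-127*165 + 268) + Y(8)) = (-484344 + 4*(-580)**2)/((-127*165 + 268) - 1*8) = (-484344 + 4*336400)/((-20955 + 268) - 8) = (-484344 + 1345600)/(-20687 - 8) = 861256/(-20695) = 861256*(-1/20695) = -861256/20695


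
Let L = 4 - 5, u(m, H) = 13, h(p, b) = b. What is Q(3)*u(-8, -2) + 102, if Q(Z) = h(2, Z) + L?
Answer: 128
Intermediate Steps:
L = -1
Q(Z) = -1 + Z (Q(Z) = Z - 1 = -1 + Z)
Q(3)*u(-8, -2) + 102 = (-1 + 3)*13 + 102 = 2*13 + 102 = 26 + 102 = 128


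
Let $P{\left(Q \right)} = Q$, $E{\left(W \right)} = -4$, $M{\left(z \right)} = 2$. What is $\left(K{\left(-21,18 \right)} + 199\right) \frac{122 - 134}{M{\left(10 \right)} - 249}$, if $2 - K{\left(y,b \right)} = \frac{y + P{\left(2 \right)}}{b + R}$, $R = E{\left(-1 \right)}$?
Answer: $\frac{16998}{1729} \approx 9.8311$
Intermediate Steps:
$R = -4$
$K{\left(y,b \right)} = 2 - \frac{2 + y}{-4 + b}$ ($K{\left(y,b \right)} = 2 - \frac{y + 2}{b - 4} = 2 - \frac{2 + y}{-4 + b}$)
$\left(K{\left(-21,18 \right)} + 199\right) \frac{122 - 134}{M{\left(10 \right)} - 249} = \left(\frac{-10 - -21 + 2 \cdot 18}{-4 + 18} + 199\right) \frac{122 - 134}{2 - 249} = \left(\frac{-10 + 21 + 36}{14} + 199\right) \left(- \frac{12}{-247}\right) = \left(\frac{1}{14} \cdot 47 + 199\right) \left(\left(-12\right) \left(- \frac{1}{247}\right)\right) = \left(\frac{47}{14} + 199\right) \frac{12}{247} = \frac{2833}{14} \cdot \frac{12}{247} = \frac{16998}{1729}$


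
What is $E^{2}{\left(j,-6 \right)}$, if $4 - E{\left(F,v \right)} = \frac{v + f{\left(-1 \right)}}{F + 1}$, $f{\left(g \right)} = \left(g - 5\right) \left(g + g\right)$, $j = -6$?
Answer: $\frac{676}{25} \approx 27.04$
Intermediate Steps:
$f{\left(g \right)} = 2 g \left(-5 + g\right)$ ($f{\left(g \right)} = \left(-5 + g\right) 2 g = 2 g \left(-5 + g\right)$)
$E{\left(F,v \right)} = 4 - \frac{12 + v}{1 + F}$ ($E{\left(F,v \right)} = 4 - \frac{v + 2 \left(-1\right) \left(-5 - 1\right)}{F + 1} = 4 - \frac{v + 2 \left(-1\right) \left(-6\right)}{1 + F} = 4 - \frac{v + 12}{1 + F} = 4 - \frac{12 + v}{1 + F}$)
$E^{2}{\left(j,-6 \right)} = \left(\frac{-8 - -6 + 4 \left(-6\right)}{1 - 6}\right)^{2} = \left(\frac{-8 + 6 - 24}{-5}\right)^{2} = \left(\left(- \frac{1}{5}\right) \left(-26\right)\right)^{2} = \left(\frac{26}{5}\right)^{2} = \frac{676}{25}$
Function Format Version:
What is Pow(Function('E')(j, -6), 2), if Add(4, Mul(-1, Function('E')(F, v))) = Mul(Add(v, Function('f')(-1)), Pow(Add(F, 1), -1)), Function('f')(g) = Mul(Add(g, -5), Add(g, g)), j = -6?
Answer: Rational(676, 25) ≈ 27.040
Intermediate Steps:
Function('f')(g) = Mul(2, g, Add(-5, g)) (Function('f')(g) = Mul(Add(-5, g), Mul(2, g)) = Mul(2, g, Add(-5, g)))
Function('E')(F, v) = Add(4, Mul(-1, Pow(Add(1, F), -1), Add(12, v))) (Function('E')(F, v) = Add(4, Mul(-1, Mul(Add(v, Mul(2, -1, Add(-5, -1))), Pow(Add(F, 1), -1)))) = Add(4, Mul(-1, Mul(Add(v, Mul(2, -1, -6)), Pow(Add(1, F), -1)))) = Add(4, Mul(-1, Mul(Add(v, 12), Pow(Add(1, F), -1)))) = Add(4, Mul(-1, Mul(Add(12, v), Pow(Add(1, F), -1)))) = Add(4, Mul(-1, Mul(Pow(Add(1, F), -1), Add(12, v)))) = Add(4, Mul(-1, Pow(Add(1, F), -1), Add(12, v))))
Pow(Function('E')(j, -6), 2) = Pow(Mul(Pow(Add(1, -6), -1), Add(-8, Mul(-1, -6), Mul(4, -6))), 2) = Pow(Mul(Pow(-5, -1), Add(-8, 6, -24)), 2) = Pow(Mul(Rational(-1, 5), -26), 2) = Pow(Rational(26, 5), 2) = Rational(676, 25)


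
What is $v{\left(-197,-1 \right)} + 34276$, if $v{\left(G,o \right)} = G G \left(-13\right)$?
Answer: $-470241$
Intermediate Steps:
$v{\left(G,o \right)} = - 13 G^{2}$ ($v{\left(G,o \right)} = G^{2} \left(-13\right) = - 13 G^{2}$)
$v{\left(-197,-1 \right)} + 34276 = - 13 \left(-197\right)^{2} + 34276 = \left(-13\right) 38809 + 34276 = -504517 + 34276 = -470241$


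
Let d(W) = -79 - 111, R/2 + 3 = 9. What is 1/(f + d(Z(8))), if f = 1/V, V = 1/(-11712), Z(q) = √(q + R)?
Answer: -1/11902 ≈ -8.4019e-5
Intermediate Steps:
R = 12 (R = -6 + 2*9 = -6 + 18 = 12)
Z(q) = √(12 + q) (Z(q) = √(q + 12) = √(12 + q))
V = -1/11712 ≈ -8.5382e-5
f = -11712 (f = 1/(-1/11712) = -11712)
d(W) = -190
1/(f + d(Z(8))) = 1/(-11712 - 190) = 1/(-11902) = -1/11902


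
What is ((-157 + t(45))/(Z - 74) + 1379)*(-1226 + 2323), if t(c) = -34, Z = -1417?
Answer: 2255739160/1491 ≈ 1.5129e+6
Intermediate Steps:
((-157 + t(45))/(Z - 74) + 1379)*(-1226 + 2323) = ((-157 - 34)/(-1417 - 74) + 1379)*(-1226 + 2323) = (-191/(-1491) + 1379)*1097 = (-191*(-1/1491) + 1379)*1097 = (191/1491 + 1379)*1097 = (2056280/1491)*1097 = 2255739160/1491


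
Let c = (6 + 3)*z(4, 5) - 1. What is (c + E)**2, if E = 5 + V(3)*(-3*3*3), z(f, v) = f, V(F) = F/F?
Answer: 169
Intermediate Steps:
V(F) = 1
c = 35 (c = (6 + 3)*4 - 1 = 9*4 - 1 = 36 - 1 = 35)
E = -22 (E = 5 + 1*(-3*3*3) = 5 + 1*(-9*3) = 5 + 1*(-27) = 5 - 27 = -22)
(c + E)**2 = (35 - 22)**2 = 13**2 = 169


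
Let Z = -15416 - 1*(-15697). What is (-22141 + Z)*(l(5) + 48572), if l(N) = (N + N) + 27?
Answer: -1062592740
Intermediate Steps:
l(N) = 27 + 2*N (l(N) = 2*N + 27 = 27 + 2*N)
Z = 281 (Z = -15416 + 15697 = 281)
(-22141 + Z)*(l(5) + 48572) = (-22141 + 281)*((27 + 2*5) + 48572) = -21860*((27 + 10) + 48572) = -21860*(37 + 48572) = -21860*48609 = -1062592740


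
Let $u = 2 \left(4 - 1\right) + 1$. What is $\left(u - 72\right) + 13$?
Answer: $-52$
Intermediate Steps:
$u = 7$ ($u = 2 \cdot 3 + 1 = 6 + 1 = 7$)
$\left(u - 72\right) + 13 = \left(7 - 72\right) + 13 = -65 + 13 = -52$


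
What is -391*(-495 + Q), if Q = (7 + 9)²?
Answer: 93449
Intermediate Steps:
Q = 256 (Q = 16² = 256)
-391*(-495 + Q) = -391*(-495 + 256) = -391*(-239) = 93449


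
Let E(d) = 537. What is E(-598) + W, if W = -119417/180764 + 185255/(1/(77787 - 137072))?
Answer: -1985302476352849/180764 ≈ -1.0983e+10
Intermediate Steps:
W = -1985302573423117/180764 (W = -119417*1/180764 + 185255/(1/(-59285)) = -119417/180764 + 185255/(-1/59285) = -119417/180764 + 185255*(-59285) = -119417/180764 - 10982842675 = -1985302573423117/180764 ≈ -1.0983e+10)
E(-598) + W = 537 - 1985302573423117/180764 = -1985302476352849/180764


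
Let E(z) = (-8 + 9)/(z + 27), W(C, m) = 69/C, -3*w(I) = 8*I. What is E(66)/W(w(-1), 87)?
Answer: 8/19251 ≈ 0.00041556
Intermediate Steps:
w(I) = -8*I/3
E(z) = 1/(27 + z)
E(66)/W(w(-1), 87) = 1/((27 + 66)*((69/((-8/3*(-1)))))) = 1/(93*((69/(8/3)))) = 1/(93*((69*(3/8)))) = 1/(93*(207/8)) = (1/93)*(8/207) = 8/19251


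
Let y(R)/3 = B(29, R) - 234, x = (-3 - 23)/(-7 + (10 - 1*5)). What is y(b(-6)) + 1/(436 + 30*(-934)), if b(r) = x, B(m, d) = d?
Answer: -18288193/27584 ≈ -663.00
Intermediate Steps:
x = 13 (x = -26/(-7 + (10 - 5)) = -26/(-7 + 5) = -26/(-2) = -26*(-1/2) = 13)
b(r) = 13
y(R) = -702 + 3*R (y(R) = 3*(R - 234) = 3*(-234 + R) = -702 + 3*R)
y(b(-6)) + 1/(436 + 30*(-934)) = (-702 + 3*13) + 1/(436 + 30*(-934)) = (-702 + 39) + 1/(436 - 28020) = -663 + 1/(-27584) = -663 - 1/27584 = -18288193/27584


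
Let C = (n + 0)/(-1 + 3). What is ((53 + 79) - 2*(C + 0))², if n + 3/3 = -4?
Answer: 18769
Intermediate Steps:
n = -5 (n = -1 - 4 = -5)
C = -5/2 (C = (-5 + 0)/(-1 + 3) = -5/2 ≈ -2.5000)
((53 + 79) - 2*(C + 0))² = ((53 + 79) - 2*(-5/2 + 0))² = (132 - 2*(-5/2))² = (132 + 5)² = 137² = 18769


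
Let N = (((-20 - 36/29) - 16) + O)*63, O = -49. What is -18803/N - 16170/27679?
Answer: 12545205163/4361186277 ≈ 2.8766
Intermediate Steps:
N = -157563/29 (N = (((-20 - 36/29) - 16) - 49)*63 = ((-616/29 - 16) - 49)*63 = (-1080/29 - 49)*63 = -2501/29*63 = -157563/29 ≈ -5433.2)
-18803/N - 16170/27679 = -18803/(-157563/29) - 16170/27679 = -18803*(-29/157563) - 16170*1/27679 = 545287/157563 - 16170/27679 = 12545205163/4361186277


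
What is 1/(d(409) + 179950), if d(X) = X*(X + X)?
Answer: 1/514512 ≈ 1.9436e-6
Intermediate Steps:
d(X) = 2*X**2 (d(X) = X*(2*X) = 2*X**2)
1/(d(409) + 179950) = 1/(2*409**2 + 179950) = 1/(2*167281 + 179950) = 1/(334562 + 179950) = 1/514512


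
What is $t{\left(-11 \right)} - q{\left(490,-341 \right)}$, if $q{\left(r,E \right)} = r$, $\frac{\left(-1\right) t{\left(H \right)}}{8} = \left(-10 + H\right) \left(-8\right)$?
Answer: $-1834$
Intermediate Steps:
$t{\left(H \right)} = -640 + 64 H$ ($t{\left(H \right)} = - 8 \left(-10 + H\right) \left(-8\right) = - 8 \left(80 - 8 H\right) = -640 + 64 H$)
$t{\left(-11 \right)} - q{\left(490,-341 \right)} = \left(-640 + 64 \left(-11\right)\right) - 490 = \left(-640 - 704\right) - 490 = -1344 - 490 = -1834$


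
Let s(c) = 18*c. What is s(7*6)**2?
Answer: 571536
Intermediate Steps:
s(7*6)**2 = (18*(7*6))**2 = (18*42)**2 = 756**2 = 571536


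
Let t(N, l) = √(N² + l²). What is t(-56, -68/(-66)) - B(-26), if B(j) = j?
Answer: 26 + 2*√854065/33 ≈ 82.010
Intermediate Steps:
t(-56, -68/(-66)) - B(-26) = √((-56)² + (-68/(-66))²) - 1*(-26) = √(3136 + (-68*(-1/66))²) + 26 = √(3136 + (34/33)²) + 26 = √(3136 + 1156/1089) + 26 = √(3416260/1089) + 26 = 2*√854065/33 + 26 = 26 + 2*√854065/33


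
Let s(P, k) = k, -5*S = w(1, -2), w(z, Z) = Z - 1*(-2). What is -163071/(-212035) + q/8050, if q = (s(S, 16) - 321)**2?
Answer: 841491097/68275270 ≈ 12.325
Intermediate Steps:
w(z, Z) = 2 + Z (w(z, Z) = Z + 2 = 2 + Z)
S = 0 (S = -(2 - 2)/5 = -1/5*0 = 0)
q = 93025 (q = (16 - 321)**2 = (-305)**2 = 93025)
-163071/(-212035) + q/8050 = -163071/(-212035) + 93025/8050 = -163071*(-1/212035) + 93025*(1/8050) = 163071/212035 + 3721/322 = 841491097/68275270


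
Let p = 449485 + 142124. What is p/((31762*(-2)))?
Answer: -591609/63524 ≈ -9.3132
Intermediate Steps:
p = 591609
p/((31762*(-2))) = 591609/((31762*(-2))) = 591609/(-63524) = 591609*(-1/63524) = -591609/63524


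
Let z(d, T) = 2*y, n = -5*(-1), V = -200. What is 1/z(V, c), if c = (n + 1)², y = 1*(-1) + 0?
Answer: -½ ≈ -0.50000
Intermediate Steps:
n = 5
y = -1 (y = -1 + 0 = -1)
c = 36 (c = (5 + 1)² = 6² = 36)
z(d, T) = -2 (z(d, T) = 2*(-1) = -2)
1/z(V, c) = 1/(-2) = -½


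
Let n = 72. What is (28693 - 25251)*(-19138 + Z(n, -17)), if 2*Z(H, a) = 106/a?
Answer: -1120023358/17 ≈ -6.5884e+7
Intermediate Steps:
Z(H, a) = 53/a (Z(H, a) = (106/a)/2 = 53/a)
(28693 - 25251)*(-19138 + Z(n, -17)) = (28693 - 25251)*(-19138 + 53/(-17)) = 3442*(-19138 + 53*(-1/17)) = 3442*(-19138 - 53/17) = 3442*(-325399/17) = -1120023358/17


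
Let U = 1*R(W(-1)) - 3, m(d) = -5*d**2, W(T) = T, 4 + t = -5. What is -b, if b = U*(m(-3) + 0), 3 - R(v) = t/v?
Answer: -405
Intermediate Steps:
t = -9 (t = -4 - 5 = -9)
R(v) = 3 + 9/v (R(v) = 3 - (-9)/v = 3 + 9/v)
U = -9 (U = 1*(3 + 9/(-1)) - 3 = 1*(3 + 9*(-1)) - 3 = 1*(3 - 9) - 3 = 1*(-6) - 3 = -6 - 3 = -9)
b = 405 (b = -9*(-5*(-3)**2 + 0) = -9*(-5*9 + 0) = -9*(-45 + 0) = -9*(-45) = 405)
-b = -1*405 = -405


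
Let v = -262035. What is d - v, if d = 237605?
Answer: 499640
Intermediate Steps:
d - v = 237605 - 1*(-262035) = 237605 + 262035 = 499640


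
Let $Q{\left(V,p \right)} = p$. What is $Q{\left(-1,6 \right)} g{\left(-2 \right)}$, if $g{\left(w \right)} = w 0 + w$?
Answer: $-12$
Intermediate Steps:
$g{\left(w \right)} = w$ ($g{\left(w \right)} = 0 + w = w$)
$Q{\left(-1,6 \right)} g{\left(-2 \right)} = 6 \left(-2\right) = -12$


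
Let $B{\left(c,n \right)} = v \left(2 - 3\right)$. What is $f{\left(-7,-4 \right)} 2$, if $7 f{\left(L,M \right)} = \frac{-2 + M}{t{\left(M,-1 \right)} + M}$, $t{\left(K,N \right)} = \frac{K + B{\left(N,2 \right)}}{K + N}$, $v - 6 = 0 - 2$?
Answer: $\frac{5}{7} \approx 0.71429$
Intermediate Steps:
$v = 4$ ($v = 6 + \left(0 - 2\right) = 6 - 2 = 4$)
$B{\left(c,n \right)} = -4$ ($B{\left(c,n \right)} = 4 \left(2 - 3\right) = 4 \left(-1\right) = -4$)
$t{\left(K,N \right)} = \frac{-4 + K}{K + N}$ ($t{\left(K,N \right)} = \frac{K - 4}{K + N} = \frac{-4 + K}{K + N}$)
$f{\left(L,M \right)} = \frac{-2 + M}{7 \left(M + \frac{-4 + M}{-1 + M}\right)}$ ($f{\left(L,M \right)} = \frac{\left(-2 + M\right) \frac{1}{\frac{-4 + M}{M - 1} + M}}{7} = \frac{\left(-2 + M\right) \frac{1}{\frac{-4 + M}{-1 + M} + M}}{7} = \frac{\left(-2 + M\right) \frac{1}{M + \frac{-4 + M}{-1 + M}}}{7} = \frac{\frac{1}{M + \frac{-4 + M}{-1 + M}} \left(-2 + M\right)}{7} = \frac{-2 + M}{7 \left(M + \frac{-4 + M}{-1 + M}\right)}$)
$f{\left(-7,-4 \right)} 2 = \frac{-1 - 4}{7 \left(2 - 4\right)} 2 = \frac{1}{7} \frac{1}{-2} \left(-5\right) 2 = \frac{1}{7} \left(- \frac{1}{2}\right) \left(-5\right) 2 = \frac{5}{14} \cdot 2 = \frac{5}{7}$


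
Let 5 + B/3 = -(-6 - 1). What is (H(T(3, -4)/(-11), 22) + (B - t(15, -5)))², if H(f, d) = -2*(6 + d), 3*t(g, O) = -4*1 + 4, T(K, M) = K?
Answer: 2500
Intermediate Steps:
t(g, O) = 0 (t(g, O) = (-4*1 + 4)/3 = (-4 + 4)/3 = (⅓)*0 = 0)
B = 6 (B = -15 + 3*(-(-6 - 1)) = -15 + 3*(-1*(-7)) = -15 + 3*7 = -15 + 21 = 6)
H(f, d) = -12 - 2*d
(H(T(3, -4)/(-11), 22) + (B - t(15, -5)))² = ((-12 - 2*22) + (6 - 1*0))² = ((-12 - 44) + (6 + 0))² = (-56 + 6)² = (-50)² = 2500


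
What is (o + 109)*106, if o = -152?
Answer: -4558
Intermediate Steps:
(o + 109)*106 = (-152 + 109)*106 = -43*106 = -4558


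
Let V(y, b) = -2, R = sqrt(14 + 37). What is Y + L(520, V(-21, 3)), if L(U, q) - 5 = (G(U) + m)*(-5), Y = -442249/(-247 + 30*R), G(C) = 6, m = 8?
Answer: 108253418/15109 + 13267470*sqrt(51)/15109 ≈ 13436.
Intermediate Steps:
R = sqrt(51) ≈ 7.1414
Y = -442249/(-247 + 30*sqrt(51)) ≈ 13501.
L(U, q) = -65 (L(U, q) = 5 + (6 + 8)*(-5) = 5 + 14*(-5) = 5 - 70 = -65)
Y + L(520, V(-21, 3)) = (109235503/15109 + 13267470*sqrt(51)/15109) - 65 = 108253418/15109 + 13267470*sqrt(51)/15109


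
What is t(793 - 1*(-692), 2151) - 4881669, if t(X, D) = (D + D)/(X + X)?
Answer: -805475146/165 ≈ -4.8817e+6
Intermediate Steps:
t(X, D) = D/X (t(X, D) = (2*D)/((2*X)) = (2*D)*(1/(2*X)) = D/X)
t(793 - 1*(-692), 2151) - 4881669 = 2151/(793 - 1*(-692)) - 4881669 = 2151/(793 + 692) - 4881669 = 2151/1485 - 4881669 = 2151*(1/1485) - 4881669 = 239/165 - 4881669 = -805475146/165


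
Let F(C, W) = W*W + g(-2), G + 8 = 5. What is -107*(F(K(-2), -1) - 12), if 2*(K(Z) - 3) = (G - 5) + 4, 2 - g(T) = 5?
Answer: 1498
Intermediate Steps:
G = -3 (G = -8 + 5 = -3)
g(T) = -3 (g(T) = 2 - 1*5 = 2 - 5 = -3)
K(Z) = 1 (K(Z) = 3 + ((-3 - 5) + 4)/2 = 3 + (-8 + 4)/2 = 3 + (½)*(-4) = 3 - 2 = 1)
F(C, W) = -3 + W² (F(C, W) = W*W - 3 = W² - 3 = -3 + W²)
-107*(F(K(-2), -1) - 12) = -107*((-3 + (-1)²) - 12) = -107*((-3 + 1) - 12) = -107*(-2 - 12) = -107*(-14) = 1498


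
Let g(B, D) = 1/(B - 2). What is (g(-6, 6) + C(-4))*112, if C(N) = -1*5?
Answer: -574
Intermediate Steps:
C(N) = -5
g(B, D) = 1/(-2 + B)
(g(-6, 6) + C(-4))*112 = (1/(-2 - 6) - 5)*112 = (1/(-8) - 5)*112 = (-⅛ - 5)*112 = -41/8*112 = -574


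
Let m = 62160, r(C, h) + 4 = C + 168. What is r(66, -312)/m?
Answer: 23/6216 ≈ 0.0037001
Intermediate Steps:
r(C, h) = 164 + C (r(C, h) = -4 + (C + 168) = -4 + (168 + C) = 164 + C)
r(66, -312)/m = (164 + 66)/62160 = 230*(1/62160) = 23/6216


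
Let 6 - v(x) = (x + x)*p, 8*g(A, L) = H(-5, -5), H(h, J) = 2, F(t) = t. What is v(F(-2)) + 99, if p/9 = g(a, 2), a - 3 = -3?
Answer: 114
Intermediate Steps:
a = 0 (a = 3 - 3 = 0)
g(A, L) = ¼ (g(A, L) = (⅛)*2 = ¼)
p = 9/4 (p = 9*(¼) = 9/4 ≈ 2.2500)
v(x) = 6 - 9*x/2 (v(x) = 6 - (x + x)*9/4 = 6 - 2*x*9/4 = 6 - 9*x/2)
v(F(-2)) + 99 = (6 - 9/2*(-2)) + 99 = (6 + 9) + 99 = 15 + 99 = 114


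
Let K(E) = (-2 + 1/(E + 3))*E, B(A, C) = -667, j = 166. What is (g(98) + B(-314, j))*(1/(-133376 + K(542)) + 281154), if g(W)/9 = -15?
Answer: -8261806826256587/36640079 ≈ -2.2549e+8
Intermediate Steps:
g(W) = -135 (g(W) = 9*(-15) = -135)
K(E) = E*(-2 + 1/(3 + E)) (K(E) = (-2 + 1/(3 + E))*E = E*(-2 + 1/(3 + E)))
(g(98) + B(-314, j))*(1/(-133376 + K(542)) + 281154) = (-135 - 667)*(1/(-133376 - 1*542*(5 + 2*542)/(3 + 542)) + 281154) = -802*(1/(-133376 - 1*542*(5 + 1084)/545) + 281154) = -802*(1/(-133376 - 1*542*1/545*1089) + 281154) = -802*(1/(-133376 - 590238/545) + 281154) = -802*(1/(-73280158/545) + 281154) = -802*(-545/73280158 + 281154) = -802*20603009541787/73280158 = -8261806826256587/36640079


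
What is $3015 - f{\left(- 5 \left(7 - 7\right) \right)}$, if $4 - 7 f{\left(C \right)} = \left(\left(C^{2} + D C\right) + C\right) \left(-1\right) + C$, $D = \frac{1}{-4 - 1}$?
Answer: $\frac{21101}{7} \approx 3014.4$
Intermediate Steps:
$D = - \frac{1}{5}$ ($D = \frac{1}{-5} = - \frac{1}{5} \approx -0.2$)
$f{\left(C \right)} = \frac{4}{7} - \frac{C}{35} + \frac{C^{2}}{7}$ ($f{\left(C \right)} = \frac{4}{7} - \frac{\left(\left(C^{2} - \frac{C}{5}\right) + C\right) \left(-1\right) + C}{7} = \frac{4}{7} - \frac{\left(C^{2} + \frac{4 C}{5}\right) \left(-1\right) + C}{7} = \frac{4}{7} - \frac{\left(- C^{2} - \frac{4 C}{5}\right) + C}{7} = \frac{4}{7} - \frac{- C^{2} + \frac{C}{5}}{7} = \frac{4}{7} + \left(- \frac{C}{35} + \frac{C^{2}}{7}\right) = \frac{4}{7} - \frac{C}{35} + \frac{C^{2}}{7}$)
$3015 - f{\left(- 5 \left(7 - 7\right) \right)} = 3015 - \left(\frac{4}{7} - \frac{\left(-5\right) \left(7 - 7\right)}{35} + \frac{\left(- 5 \left(7 - 7\right)\right)^{2}}{7}\right) = 3015 - \left(\frac{4}{7} - \frac{\left(-5\right) 0}{35} + \frac{\left(\left(-5\right) 0\right)^{2}}{7}\right) = 3015 - \left(\frac{4}{7} - 0 + \frac{0^{2}}{7}\right) = 3015 - \left(\frac{4}{7} + 0 + \frac{1}{7} \cdot 0\right) = 3015 - \left(\frac{4}{7} + 0 + 0\right) = 3015 - \frac{4}{7} = \frac{21101}{7}$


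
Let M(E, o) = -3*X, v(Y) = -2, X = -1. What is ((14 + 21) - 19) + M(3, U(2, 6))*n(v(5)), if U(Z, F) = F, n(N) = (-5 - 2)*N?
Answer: 58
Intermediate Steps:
n(N) = -7*N
M(E, o) = 3 (M(E, o) = -3*(-1) = 3)
((14 + 21) - 19) + M(3, U(2, 6))*n(v(5)) = ((14 + 21) - 19) + 3*(-7*(-2)) = (35 - 19) + 3*14 = 16 + 42 = 58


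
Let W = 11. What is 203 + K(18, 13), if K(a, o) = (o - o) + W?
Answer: 214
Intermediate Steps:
K(a, o) = 11 (K(a, o) = (o - o) + 11 = 0 + 11 = 11)
203 + K(18, 13) = 203 + 11 = 214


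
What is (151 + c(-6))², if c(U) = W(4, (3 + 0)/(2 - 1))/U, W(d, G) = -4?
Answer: 207025/9 ≈ 23003.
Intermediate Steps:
c(U) = -4/U
(151 + c(-6))² = (151 - 4/(-6))² = (151 - 4*(-⅙))² = (151 + ⅔)² = (455/3)² = 207025/9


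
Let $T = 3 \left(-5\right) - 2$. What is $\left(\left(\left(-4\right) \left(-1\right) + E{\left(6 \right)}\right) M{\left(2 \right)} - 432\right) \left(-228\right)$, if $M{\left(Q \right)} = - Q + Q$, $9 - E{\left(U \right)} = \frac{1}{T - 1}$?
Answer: $98496$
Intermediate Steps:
$T = -17$ ($T = -15 - 2 = -17$)
$E{\left(U \right)} = \frac{163}{18}$ ($E{\left(U \right)} = 9 - \frac{1}{-17 - 1} = 9 - \frac{1}{-18} = 9 - - \frac{1}{18} = 9 + \frac{1}{18} = \frac{163}{18}$)
$M{\left(Q \right)} = 0$
$\left(\left(\left(-4\right) \left(-1\right) + E{\left(6 \right)}\right) M{\left(2 \right)} - 432\right) \left(-228\right) = \left(\left(\left(-4\right) \left(-1\right) + \frac{163}{18}\right) 0 - 432\right) \left(-228\right) = \left(\left(4 + \frac{163}{18}\right) 0 - 432\right) \left(-228\right) = \left(\frac{235}{18} \cdot 0 - 432\right) \left(-228\right) = \left(0 - 432\right) \left(-228\right) = \left(-432\right) \left(-228\right) = 98496$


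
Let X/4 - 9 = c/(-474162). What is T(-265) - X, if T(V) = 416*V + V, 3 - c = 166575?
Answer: -8735834655/79027 ≈ -1.1054e+5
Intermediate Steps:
c = -166572 (c = 3 - 1*166575 = 3 - 166575 = -166572)
T(V) = 417*V
X = 2956020/79027 (X = 36 + 4*(-166572/(-474162)) = 36 + 4*(-166572*(-1/474162)) = 36 + 4*(27762/79027) = 36 + 111048/79027 = 2956020/79027 ≈ 37.405)
T(-265) - X = 417*(-265) - 1*2956020/79027 = -110505 - 2956020/79027 = -8735834655/79027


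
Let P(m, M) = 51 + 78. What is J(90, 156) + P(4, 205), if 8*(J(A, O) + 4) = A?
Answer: 545/4 ≈ 136.25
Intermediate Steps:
J(A, O) = -4 + A/8
P(m, M) = 129
J(90, 156) + P(4, 205) = (-4 + (⅛)*90) + 129 = (-4 + 45/4) + 129 = 29/4 + 129 = 545/4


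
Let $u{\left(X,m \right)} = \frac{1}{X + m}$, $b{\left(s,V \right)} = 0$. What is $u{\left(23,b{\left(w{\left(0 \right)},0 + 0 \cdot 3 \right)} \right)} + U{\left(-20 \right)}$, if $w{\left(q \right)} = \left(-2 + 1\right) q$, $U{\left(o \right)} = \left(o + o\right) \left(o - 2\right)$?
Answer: $\frac{20241}{23} \approx 880.04$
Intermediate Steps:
$U{\left(o \right)} = 2 o \left(-2 + o\right)$
$w{\left(q \right)} = - q$
$u{\left(23,b{\left(w{\left(0 \right)},0 + 0 \cdot 3 \right)} \right)} + U{\left(-20 \right)} = \frac{1}{23 + 0} + 2 \left(-20\right) \left(-2 - 20\right) = \frac{1}{23} + 2 \left(-20\right) \left(-22\right) = \frac{1}{23} + 880 = \frac{20241}{23}$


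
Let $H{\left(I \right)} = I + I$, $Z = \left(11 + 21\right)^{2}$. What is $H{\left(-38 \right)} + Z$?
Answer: $948$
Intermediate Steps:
$Z = 1024$ ($Z = 32^{2} = 1024$)
$H{\left(I \right)} = 2 I$
$H{\left(-38 \right)} + Z = 2 \left(-38\right) + 1024 = -76 + 1024 = 948$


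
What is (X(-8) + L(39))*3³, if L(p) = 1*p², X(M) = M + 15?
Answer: 41256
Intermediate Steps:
X(M) = 15 + M
L(p) = p²
(X(-8) + L(39))*3³ = ((15 - 8) + 39²)*3³ = (7 + 1521)*27 = 1528*27 = 41256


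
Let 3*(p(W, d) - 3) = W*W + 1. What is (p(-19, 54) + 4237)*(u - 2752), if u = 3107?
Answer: 4644110/3 ≈ 1.5480e+6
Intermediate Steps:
p(W, d) = 10/3 + W²/3 (p(W, d) = 3 + (W*W + 1)/3 = 3 + (W² + 1)/3 = 3 + (1 + W²)/3 = 3 + (⅓ + W²/3) = 10/3 + W²/3)
(p(-19, 54) + 4237)*(u - 2752) = ((10/3 + (⅓)*(-19)²) + 4237)*(3107 - 2752) = ((10/3 + (⅓)*361) + 4237)*355 = ((10/3 + 361/3) + 4237)*355 = (371/3 + 4237)*355 = (13082/3)*355 = 4644110/3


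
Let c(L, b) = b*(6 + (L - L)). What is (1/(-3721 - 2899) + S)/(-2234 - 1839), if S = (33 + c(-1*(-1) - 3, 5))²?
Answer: -26274779/26963260 ≈ -0.97447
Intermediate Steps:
c(L, b) = 6*b (c(L, b) = b*(6 + 0) = b*6 = 6*b)
S = 3969 (S = (33 + 6*5)² = (33 + 30)² = 63² = 3969)
(1/(-3721 - 2899) + S)/(-2234 - 1839) = (1/(-3721 - 2899) + 3969)/(-2234 - 1839) = (1/(-6620) + 3969)/(-4073) = (-1/6620 + 3969)*(-1/4073) = (26274779/6620)*(-1/4073) = -26274779/26963260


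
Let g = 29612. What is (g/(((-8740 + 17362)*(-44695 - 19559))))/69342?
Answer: -7403/9603832120974 ≈ -7.7084e-10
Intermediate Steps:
(g/(((-8740 + 17362)*(-44695 - 19559))))/69342 = (29612/(((-8740 + 17362)*(-44695 - 19559))))/69342 = (29612/((8622*(-64254))))*(1/69342) = (29612/(-553997988))*(1/69342) = (29612*(-1/553997988))*(1/69342) = -7403/138499497*1/69342 = -7403/9603832120974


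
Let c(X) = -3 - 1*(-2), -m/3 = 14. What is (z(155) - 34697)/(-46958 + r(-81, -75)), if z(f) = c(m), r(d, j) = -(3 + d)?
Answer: 17349/23440 ≈ 0.74014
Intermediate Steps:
r(d, j) = -3 - d
m = -42 (m = -3*14 = -42)
c(X) = -1 (c(X) = -3 + 2 = -1)
z(f) = -1
(z(155) - 34697)/(-46958 + r(-81, -75)) = (-1 - 34697)/(-46958 + (-3 - 1*(-81))) = -34698/(-46958 + (-3 + 81)) = -34698/(-46958 + 78) = -34698/(-46880) = -34698*(-1/46880) = 17349/23440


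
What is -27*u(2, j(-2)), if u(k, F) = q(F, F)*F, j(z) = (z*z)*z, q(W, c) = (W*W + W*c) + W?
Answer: 25920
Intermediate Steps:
q(W, c) = W + W² + W*c (q(W, c) = (W² + W*c) + W = W + W² + W*c)
j(z) = z³ (j(z) = z²*z = z³)
u(k, F) = F²*(1 + 2*F) (u(k, F) = (F*(1 + F + F))*F = (F*(1 + 2*F))*F = F²*(1 + 2*F))
-27*u(2, j(-2)) = -27*((-2)³)²*(1 + 2*(-2)³) = -27*(-8)²*(1 + 2*(-8)) = -1728*(1 - 16) = -1728*(-15) = -27*(-960) = 25920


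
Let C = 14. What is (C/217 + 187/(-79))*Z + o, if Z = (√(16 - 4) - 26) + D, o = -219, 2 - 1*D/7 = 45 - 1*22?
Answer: 439216/2449 - 11278*√3/2449 ≈ 171.37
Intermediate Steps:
D = -147 (D = 14 - 7*(45 - 1*22) = 14 - 7*(45 - 22) = 14 - 7*23 = 14 - 161 = -147)
Z = -173 + 2*√3 (Z = (√(16 - 4) - 26) - 147 = (√12 - 26) - 147 = (2*√3 - 26) - 147 = (-26 + 2*√3) - 147 = -173 + 2*√3 ≈ -169.54)
(C/217 + 187/(-79))*Z + o = (14/217 + 187/(-79))*(-173 + 2*√3) - 219 = (14*(1/217) + 187*(-1/79))*(-173 + 2*√3) - 219 = (2/31 - 187/79)*(-173 + 2*√3) - 219 = -5639*(-173 + 2*√3)/2449 - 219 = (975547/2449 - 11278*√3/2449) - 219 = 439216/2449 - 11278*√3/2449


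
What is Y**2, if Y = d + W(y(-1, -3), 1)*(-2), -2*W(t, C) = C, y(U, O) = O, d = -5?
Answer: 16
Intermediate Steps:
W(t, C) = -C/2
Y = -4 (Y = -5 - 1/2*1*(-2) = -5 - 1/2*(-2) = -5 + 1 = -4)
Y**2 = (-4)**2 = 16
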